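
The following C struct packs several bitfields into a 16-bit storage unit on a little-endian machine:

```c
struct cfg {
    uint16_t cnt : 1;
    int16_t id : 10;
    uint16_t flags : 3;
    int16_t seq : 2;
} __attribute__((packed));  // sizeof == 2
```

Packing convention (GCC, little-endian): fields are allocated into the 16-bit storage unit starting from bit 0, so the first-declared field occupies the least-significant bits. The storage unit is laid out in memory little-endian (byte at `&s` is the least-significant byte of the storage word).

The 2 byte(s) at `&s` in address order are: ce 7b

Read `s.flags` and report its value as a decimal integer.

7

[0]=0xce [1]=0x7b (little-endian) → word 0x7bce
cnt:1 @ bit 0 → (0x7bce>>0)&0x1 = 0x0
id:10 @ bit 1 → (0x7bce>>1)&0x3ff = 0x1e7
flags:3 @ bit 11 → (0x7bce>>11)&0x7 = 0x7  ←
seq:2 @ bit 14 → (0x7bce>>14)&0x3 = 0x1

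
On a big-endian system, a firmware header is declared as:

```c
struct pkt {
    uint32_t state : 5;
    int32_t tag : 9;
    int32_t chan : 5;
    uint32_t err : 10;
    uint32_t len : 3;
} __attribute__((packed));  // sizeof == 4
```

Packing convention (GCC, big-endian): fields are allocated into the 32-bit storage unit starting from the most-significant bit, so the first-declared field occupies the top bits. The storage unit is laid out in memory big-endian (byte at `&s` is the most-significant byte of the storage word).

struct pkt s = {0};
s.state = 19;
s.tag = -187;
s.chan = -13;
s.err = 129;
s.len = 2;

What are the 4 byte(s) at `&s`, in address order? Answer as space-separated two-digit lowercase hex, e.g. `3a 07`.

9d 16 64 0a

state:5 = 19 → 0x13 << 27 → word 0x98000000
tag:9 = -187 → 0x145 << 18 → word 0x9d140000
chan:5 = -13 → 0x13 << 13 → word 0x9d166000
err:10 = 129 → 0x81 << 3 → word 0x9d166408
len:3 = 2 → 0x2 << 0 → word 0x9d16640a
word = 0x9d16640a → big-endian bytes:
  [0]=0x9d  [1]=0x16  [2]=0x64  [3]=0x0a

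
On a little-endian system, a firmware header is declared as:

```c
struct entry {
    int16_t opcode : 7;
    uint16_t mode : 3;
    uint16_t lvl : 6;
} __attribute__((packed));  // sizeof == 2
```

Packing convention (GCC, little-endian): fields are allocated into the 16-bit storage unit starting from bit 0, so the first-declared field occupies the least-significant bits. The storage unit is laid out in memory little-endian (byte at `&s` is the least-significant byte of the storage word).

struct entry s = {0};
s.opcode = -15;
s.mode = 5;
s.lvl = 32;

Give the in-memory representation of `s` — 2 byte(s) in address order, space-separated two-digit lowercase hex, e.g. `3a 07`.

f1 82

opcode (7b) val=-15 bits=0x71 at bit 0: 0x0071
mode (3b) val=5 bits=0x5 at bit 7: 0x02f1
lvl (6b) val=32 bits=0x20 at bit 10: 0x82f1
word = 0x82f1 → little-endian bytes:
  [0]=0xf1  [1]=0x82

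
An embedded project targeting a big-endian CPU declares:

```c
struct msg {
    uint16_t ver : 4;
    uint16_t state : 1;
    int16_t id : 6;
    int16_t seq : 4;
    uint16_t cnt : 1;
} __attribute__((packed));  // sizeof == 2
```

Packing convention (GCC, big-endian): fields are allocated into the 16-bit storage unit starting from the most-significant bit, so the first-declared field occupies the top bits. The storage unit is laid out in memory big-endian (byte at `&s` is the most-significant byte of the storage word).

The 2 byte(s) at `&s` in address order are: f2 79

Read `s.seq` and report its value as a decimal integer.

[0]=0xf2 [1]=0x79 (big-endian) → word 0xf279
ver:4 @ bit 12 → (0xf279>>12)&0xf = 0xf
state:1 @ bit 11 → (0xf279>>11)&0x1 = 0x0
id:6 @ bit 5 → (0xf279>>5)&0x3f = 0x13
seq:4 @ bit 1 → (0xf279>>1)&0xf = 0xc  ←
cnt:1 @ bit 0 → (0xf279>>0)&0x1 = 0x1
seq signed 4b, MSB=1: 12 - 16 = -4

-4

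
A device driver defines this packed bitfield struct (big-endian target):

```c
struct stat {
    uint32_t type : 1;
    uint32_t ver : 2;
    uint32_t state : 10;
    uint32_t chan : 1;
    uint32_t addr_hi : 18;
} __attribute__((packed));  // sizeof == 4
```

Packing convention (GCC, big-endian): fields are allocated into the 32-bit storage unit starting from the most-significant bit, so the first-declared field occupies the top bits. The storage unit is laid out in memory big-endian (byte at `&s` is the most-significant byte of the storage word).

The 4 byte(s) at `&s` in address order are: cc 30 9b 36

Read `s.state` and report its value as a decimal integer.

[0]=0xcc [1]=0x30 [2]=0x9b [3]=0x36 (big-endian) → word 0xcc309b36
type:1 @ bit 31 → (0xcc309b36>>31)&0x1 = 0x1
ver:2 @ bit 29 → (0xcc309b36>>29)&0x3 = 0x2
state:10 @ bit 19 → (0xcc309b36>>19)&0x3ff = 0x186  ←
chan:1 @ bit 18 → (0xcc309b36>>18)&0x1 = 0x0
addr_hi:18 @ bit 0 → (0xcc309b36>>0)&0x3ffff = 0x9b36

390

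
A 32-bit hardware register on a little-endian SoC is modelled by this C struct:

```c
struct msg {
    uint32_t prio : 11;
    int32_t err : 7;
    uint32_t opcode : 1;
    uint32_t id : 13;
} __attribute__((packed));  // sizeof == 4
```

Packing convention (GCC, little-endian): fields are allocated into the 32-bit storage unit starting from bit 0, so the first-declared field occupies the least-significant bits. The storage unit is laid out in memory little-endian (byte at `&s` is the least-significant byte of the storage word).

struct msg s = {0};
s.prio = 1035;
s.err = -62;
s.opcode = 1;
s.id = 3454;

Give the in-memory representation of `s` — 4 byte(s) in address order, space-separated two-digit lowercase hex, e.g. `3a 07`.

0b 14 f6 6b

[0+:11] prio=1035 & 0x7ff = 0x40b; word=0x0000040b
[11+:7] err=-62 & 0x7f = 0x42; word=0x0002140b
[18+:1] opcode=1 & 0x1 = 0x1; word=0x0006140b
[19+:13] id=3454 & 0x1fff = 0xd7e; word=0x6bf6140b
word = 0x6bf6140b → little-endian bytes:
  [0]=0x0b  [1]=0x14  [2]=0xf6  [3]=0x6b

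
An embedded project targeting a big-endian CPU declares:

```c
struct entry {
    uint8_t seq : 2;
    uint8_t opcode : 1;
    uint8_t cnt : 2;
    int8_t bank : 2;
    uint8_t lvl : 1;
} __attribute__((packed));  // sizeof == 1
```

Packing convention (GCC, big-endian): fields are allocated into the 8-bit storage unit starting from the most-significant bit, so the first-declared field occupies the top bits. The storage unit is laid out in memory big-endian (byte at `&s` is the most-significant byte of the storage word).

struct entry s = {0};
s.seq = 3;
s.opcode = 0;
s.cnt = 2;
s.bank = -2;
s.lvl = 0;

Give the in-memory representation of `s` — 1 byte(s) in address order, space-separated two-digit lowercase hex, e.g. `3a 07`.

seq (2b) val=3 bits=0x3 at bit 6: 0xc0
opcode (1b) val=0 bits=0x0 at bit 5: 0xc0
cnt (2b) val=2 bits=0x2 at bit 3: 0xd0
bank (2b) val=-2 bits=0x2 at bit 1: 0xd4
lvl (1b) val=0 bits=0x0 at bit 0: 0xd4
word = 0xd4 → big-endian bytes:
  [0]=0xd4

d4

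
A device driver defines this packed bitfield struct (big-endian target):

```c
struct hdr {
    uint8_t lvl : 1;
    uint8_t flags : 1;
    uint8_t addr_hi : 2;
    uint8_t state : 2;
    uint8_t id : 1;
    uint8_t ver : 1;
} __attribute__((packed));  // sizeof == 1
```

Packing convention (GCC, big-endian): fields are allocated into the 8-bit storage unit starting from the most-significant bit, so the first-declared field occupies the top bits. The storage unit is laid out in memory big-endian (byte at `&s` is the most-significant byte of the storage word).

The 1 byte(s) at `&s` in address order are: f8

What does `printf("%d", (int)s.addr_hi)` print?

[0]=0xf8 (big-endian) → word 0xf8
lvl:1 @ bit 7 → (0xf8>>7)&0x1 = 0x1
flags:1 @ bit 6 → (0xf8>>6)&0x1 = 0x1
addr_hi:2 @ bit 4 → (0xf8>>4)&0x3 = 0x3  ←
state:2 @ bit 2 → (0xf8>>2)&0x3 = 0x2
id:1 @ bit 1 → (0xf8>>1)&0x1 = 0x0
ver:1 @ bit 0 → (0xf8>>0)&0x1 = 0x0

3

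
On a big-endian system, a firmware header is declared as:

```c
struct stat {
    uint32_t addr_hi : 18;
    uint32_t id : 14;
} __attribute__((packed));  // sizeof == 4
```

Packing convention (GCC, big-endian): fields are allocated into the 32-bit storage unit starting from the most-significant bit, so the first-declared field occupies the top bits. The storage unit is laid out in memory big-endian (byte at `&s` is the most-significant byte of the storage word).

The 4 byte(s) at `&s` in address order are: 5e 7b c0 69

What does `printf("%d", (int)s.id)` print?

105

[0]=0x5e [1]=0x7b [2]=0xc0 [3]=0x69 (big-endian) → word 0x5e7bc069
addr_hi:18 @ bit 14 → (0x5e7bc069>>14)&0x3ffff = 0x179ef
id:14 @ bit 0 → (0x5e7bc069>>0)&0x3fff = 0x69  ←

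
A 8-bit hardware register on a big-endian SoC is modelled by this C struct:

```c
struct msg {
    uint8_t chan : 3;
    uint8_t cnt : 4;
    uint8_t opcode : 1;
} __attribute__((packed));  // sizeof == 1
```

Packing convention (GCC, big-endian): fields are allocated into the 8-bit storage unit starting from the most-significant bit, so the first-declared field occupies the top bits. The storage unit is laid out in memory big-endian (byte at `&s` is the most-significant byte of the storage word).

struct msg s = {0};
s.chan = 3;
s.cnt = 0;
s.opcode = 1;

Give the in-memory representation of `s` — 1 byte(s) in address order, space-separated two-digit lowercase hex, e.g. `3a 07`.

61

chan:3 = 3 → 0x3 << 5 → word 0x60
cnt:4 = 0 → 0x0 << 1 → word 0x60
opcode:1 = 1 → 0x1 << 0 → word 0x61
word = 0x61 → big-endian bytes:
  [0]=0x61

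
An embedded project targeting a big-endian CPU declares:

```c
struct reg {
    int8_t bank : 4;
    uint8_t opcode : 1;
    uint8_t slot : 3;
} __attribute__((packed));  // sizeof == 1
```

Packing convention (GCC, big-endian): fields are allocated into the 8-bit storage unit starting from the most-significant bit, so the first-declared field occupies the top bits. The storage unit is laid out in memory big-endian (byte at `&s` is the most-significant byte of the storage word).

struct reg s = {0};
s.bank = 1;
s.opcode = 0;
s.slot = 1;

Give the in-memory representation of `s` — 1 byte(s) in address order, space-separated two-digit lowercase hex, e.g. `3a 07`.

bank:4 = 1 → 0x1 << 4 → word 0x10
opcode:1 = 0 → 0x0 << 3 → word 0x10
slot:3 = 1 → 0x1 << 0 → word 0x11
word = 0x11 → big-endian bytes:
  [0]=0x11

11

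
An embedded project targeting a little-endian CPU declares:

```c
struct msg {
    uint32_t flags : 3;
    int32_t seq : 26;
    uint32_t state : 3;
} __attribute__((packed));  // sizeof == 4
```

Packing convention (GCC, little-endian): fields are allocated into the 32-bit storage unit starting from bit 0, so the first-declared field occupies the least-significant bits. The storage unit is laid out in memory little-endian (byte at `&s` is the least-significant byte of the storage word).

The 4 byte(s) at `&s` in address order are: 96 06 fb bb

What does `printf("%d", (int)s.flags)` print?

[0]=0x96 [1]=0x06 [2]=0xfb [3]=0xbb (little-endian) → word 0xbbfb0696
flags:3 @ bit 0 → (0xbbfb0696>>0)&0x7 = 0x6  ←
seq:26 @ bit 3 → (0xbbfb0696>>3)&0x3ffffff = 0x37f60d2
state:3 @ bit 29 → (0xbbfb0696>>29)&0x7 = 0x5

6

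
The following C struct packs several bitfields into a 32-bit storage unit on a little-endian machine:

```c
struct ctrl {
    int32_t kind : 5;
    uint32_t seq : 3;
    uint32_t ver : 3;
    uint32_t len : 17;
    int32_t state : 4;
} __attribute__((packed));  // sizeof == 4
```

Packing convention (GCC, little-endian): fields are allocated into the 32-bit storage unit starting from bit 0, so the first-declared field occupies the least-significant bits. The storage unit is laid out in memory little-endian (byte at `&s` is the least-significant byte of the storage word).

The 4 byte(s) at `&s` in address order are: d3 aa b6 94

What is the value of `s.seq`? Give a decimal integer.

[0]=0xd3 [1]=0xaa [2]=0xb6 [3]=0x94 (little-endian) → word 0x94b6aad3
kind [0+:5] = (word>>0) & 0x1f = 19
seq [5+:3] = (word>>5) & 0x7 = 6  ←
ver [8+:3] = (word>>8) & 0x7 = 2
len [11+:17] = (word>>11) & 0x1ffff = 38613
state [28+:4] = (word>>28) & 0xf = 9

6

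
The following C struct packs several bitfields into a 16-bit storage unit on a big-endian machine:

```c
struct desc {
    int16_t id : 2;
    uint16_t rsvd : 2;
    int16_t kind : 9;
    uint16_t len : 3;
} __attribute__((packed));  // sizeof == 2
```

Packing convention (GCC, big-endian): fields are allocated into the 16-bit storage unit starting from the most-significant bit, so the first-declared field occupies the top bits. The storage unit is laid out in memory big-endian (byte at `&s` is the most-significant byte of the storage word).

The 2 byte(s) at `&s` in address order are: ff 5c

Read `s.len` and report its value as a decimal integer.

4

[0]=0xff [1]=0x5c (big-endian) → word 0xff5c
id:2 @ bit 14 → (0xff5c>>14)&0x3 = 0x3
rsvd:2 @ bit 12 → (0xff5c>>12)&0x3 = 0x3
kind:9 @ bit 3 → (0xff5c>>3)&0x1ff = 0x1eb
len:3 @ bit 0 → (0xff5c>>0)&0x7 = 0x4  ←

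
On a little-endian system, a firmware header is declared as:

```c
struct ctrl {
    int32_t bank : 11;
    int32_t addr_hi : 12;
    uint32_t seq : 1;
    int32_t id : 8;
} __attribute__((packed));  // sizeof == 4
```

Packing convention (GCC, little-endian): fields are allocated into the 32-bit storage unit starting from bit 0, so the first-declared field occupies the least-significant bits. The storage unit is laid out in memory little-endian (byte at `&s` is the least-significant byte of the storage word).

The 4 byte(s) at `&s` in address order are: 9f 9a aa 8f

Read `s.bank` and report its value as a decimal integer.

671

[0]=0x9f [1]=0x9a [2]=0xaa [3]=0x8f (little-endian) → word 0x8faa9a9f
bank:11 @ bit 0 → (0x8faa9a9f>>0)&0x7ff = 0x29f  ←
addr_hi:12 @ bit 11 → (0x8faa9a9f>>11)&0xfff = 0x553
seq:1 @ bit 23 → (0x8faa9a9f>>23)&0x1 = 0x1
id:8 @ bit 24 → (0x8faa9a9f>>24)&0xff = 0x8f
bank signed 11b, MSB=0: value = 671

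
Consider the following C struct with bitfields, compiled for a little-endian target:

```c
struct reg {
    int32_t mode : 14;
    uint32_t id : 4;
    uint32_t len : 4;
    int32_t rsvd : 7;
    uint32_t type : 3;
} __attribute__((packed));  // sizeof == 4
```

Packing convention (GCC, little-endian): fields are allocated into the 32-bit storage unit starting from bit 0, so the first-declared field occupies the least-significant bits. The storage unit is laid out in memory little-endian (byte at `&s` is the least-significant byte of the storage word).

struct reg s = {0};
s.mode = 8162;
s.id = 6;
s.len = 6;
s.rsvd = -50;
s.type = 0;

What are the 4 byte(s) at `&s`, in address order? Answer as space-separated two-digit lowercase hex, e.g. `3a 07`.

mode:14 = 8162 → 0x1fe2 << 0 → word 0x00001fe2
id:4 = 6 → 0x6 << 14 → word 0x00019fe2
len:4 = 6 → 0x6 << 18 → word 0x00199fe2
rsvd:7 = -50 → 0x4e << 22 → word 0x13999fe2
type:3 = 0 → 0x0 << 29 → word 0x13999fe2
word = 0x13999fe2 → little-endian bytes:
  [0]=0xe2  [1]=0x9f  [2]=0x99  [3]=0x13

e2 9f 99 13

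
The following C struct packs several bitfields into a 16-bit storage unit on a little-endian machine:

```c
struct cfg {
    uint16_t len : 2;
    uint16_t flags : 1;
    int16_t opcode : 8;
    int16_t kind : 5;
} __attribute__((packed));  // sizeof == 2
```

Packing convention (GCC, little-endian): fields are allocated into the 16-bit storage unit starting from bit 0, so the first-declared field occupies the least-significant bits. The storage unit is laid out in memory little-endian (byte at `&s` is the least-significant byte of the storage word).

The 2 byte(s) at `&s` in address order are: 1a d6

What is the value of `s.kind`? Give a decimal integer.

[0]=0x1a [1]=0xd6 (little-endian) → word 0xd61a
len:2 @ bit 0 → (0xd61a>>0)&0x3 = 0x2
flags:1 @ bit 2 → (0xd61a>>2)&0x1 = 0x0
opcode:8 @ bit 3 → (0xd61a>>3)&0xff = 0xc3
kind:5 @ bit 11 → (0xd61a>>11)&0x1f = 0x1a  ←
kind signed 5b, MSB=1: 26 - 32 = -6

-6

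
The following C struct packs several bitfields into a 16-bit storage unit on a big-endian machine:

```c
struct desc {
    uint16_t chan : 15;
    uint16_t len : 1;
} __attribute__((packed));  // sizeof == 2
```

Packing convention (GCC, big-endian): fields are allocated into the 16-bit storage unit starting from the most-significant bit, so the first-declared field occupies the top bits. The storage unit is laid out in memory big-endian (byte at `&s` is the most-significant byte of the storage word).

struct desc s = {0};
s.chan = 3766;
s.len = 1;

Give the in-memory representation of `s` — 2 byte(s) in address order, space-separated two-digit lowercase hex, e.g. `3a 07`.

1d 6d

chan:15 = 3766 → 0xeb6 << 1 → word 0x1d6c
len:1 = 1 → 0x1 << 0 → word 0x1d6d
word = 0x1d6d → big-endian bytes:
  [0]=0x1d  [1]=0x6d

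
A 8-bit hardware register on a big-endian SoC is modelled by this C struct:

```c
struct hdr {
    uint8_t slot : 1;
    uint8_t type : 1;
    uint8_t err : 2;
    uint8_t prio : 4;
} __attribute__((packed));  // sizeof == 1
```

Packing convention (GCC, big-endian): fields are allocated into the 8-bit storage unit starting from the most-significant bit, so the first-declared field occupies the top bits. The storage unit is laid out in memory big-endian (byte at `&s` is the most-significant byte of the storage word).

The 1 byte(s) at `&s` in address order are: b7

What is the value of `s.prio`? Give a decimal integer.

7

[0]=0xb7 (big-endian) → word 0xb7
slot:1 @ bit 7 → (0xb7>>7)&0x1 = 0x1
type:1 @ bit 6 → (0xb7>>6)&0x1 = 0x0
err:2 @ bit 4 → (0xb7>>4)&0x3 = 0x3
prio:4 @ bit 0 → (0xb7>>0)&0xf = 0x7  ←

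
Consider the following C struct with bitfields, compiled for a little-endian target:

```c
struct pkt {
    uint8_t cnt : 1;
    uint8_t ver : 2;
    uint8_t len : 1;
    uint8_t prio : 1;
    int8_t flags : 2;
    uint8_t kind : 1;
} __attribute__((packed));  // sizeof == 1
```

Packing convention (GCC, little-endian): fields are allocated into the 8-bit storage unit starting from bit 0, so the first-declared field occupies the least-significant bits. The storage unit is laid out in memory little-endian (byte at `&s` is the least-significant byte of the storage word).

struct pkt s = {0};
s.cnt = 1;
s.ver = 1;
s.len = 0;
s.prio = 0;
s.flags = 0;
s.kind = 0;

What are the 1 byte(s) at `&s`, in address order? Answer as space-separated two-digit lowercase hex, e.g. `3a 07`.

03

cnt (1b) val=1 bits=0x1 at bit 0: 0x01
ver (2b) val=1 bits=0x1 at bit 1: 0x03
len (1b) val=0 bits=0x0 at bit 3: 0x03
prio (1b) val=0 bits=0x0 at bit 4: 0x03
flags (2b) val=0 bits=0x0 at bit 5: 0x03
kind (1b) val=0 bits=0x0 at bit 7: 0x03
word = 0x03 → little-endian bytes:
  [0]=0x03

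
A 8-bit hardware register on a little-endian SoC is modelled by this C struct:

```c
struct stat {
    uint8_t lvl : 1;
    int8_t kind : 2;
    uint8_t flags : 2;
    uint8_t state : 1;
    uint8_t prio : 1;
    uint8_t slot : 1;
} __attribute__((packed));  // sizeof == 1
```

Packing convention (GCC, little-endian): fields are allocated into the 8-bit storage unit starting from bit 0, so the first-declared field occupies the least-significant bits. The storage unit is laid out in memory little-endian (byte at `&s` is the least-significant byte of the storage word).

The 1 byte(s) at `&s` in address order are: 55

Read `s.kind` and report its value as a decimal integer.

[0]=0x55 (little-endian) → word 0x55
lvl:1 @ bit 0 → (0x55>>0)&0x1 = 0x1
kind:2 @ bit 1 → (0x55>>1)&0x3 = 0x2  ←
flags:2 @ bit 3 → (0x55>>3)&0x3 = 0x2
state:1 @ bit 5 → (0x55>>5)&0x1 = 0x0
prio:1 @ bit 6 → (0x55>>6)&0x1 = 0x1
slot:1 @ bit 7 → (0x55>>7)&0x1 = 0x0
kind signed 2b, MSB=1: 2 - 4 = -2

-2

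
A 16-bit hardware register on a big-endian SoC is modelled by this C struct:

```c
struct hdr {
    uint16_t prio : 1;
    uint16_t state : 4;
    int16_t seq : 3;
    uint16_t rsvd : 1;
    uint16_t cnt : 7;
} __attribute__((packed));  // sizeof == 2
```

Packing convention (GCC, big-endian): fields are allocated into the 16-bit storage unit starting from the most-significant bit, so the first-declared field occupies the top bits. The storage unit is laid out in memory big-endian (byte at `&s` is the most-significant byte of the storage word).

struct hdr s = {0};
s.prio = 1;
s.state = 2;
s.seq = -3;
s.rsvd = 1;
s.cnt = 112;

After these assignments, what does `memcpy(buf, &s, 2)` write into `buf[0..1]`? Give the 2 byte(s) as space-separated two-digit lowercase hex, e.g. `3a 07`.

prio (1b) val=1 bits=0x1 at bit 15: 0x8000
state (4b) val=2 bits=0x2 at bit 11: 0x9000
seq (3b) val=-3 bits=0x5 at bit 8: 0x9500
rsvd (1b) val=1 bits=0x1 at bit 7: 0x9580
cnt (7b) val=112 bits=0x70 at bit 0: 0x95f0
word = 0x95f0 → big-endian bytes:
  [0]=0x95  [1]=0xf0

95 f0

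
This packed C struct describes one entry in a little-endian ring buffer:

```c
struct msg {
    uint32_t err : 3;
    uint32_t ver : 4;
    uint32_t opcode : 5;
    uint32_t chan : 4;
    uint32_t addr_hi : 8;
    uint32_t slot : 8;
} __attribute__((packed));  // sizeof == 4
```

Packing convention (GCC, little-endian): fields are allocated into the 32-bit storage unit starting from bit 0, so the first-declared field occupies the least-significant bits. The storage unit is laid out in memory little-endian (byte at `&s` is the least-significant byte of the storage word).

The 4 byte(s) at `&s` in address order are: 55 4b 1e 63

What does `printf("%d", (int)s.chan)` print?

4

[0]=0x55 [1]=0x4b [2]=0x1e [3]=0x63 (little-endian) → word 0x631e4b55
err:3 @ bit 0 → (0x631e4b55>>0)&0x7 = 0x5
ver:4 @ bit 3 → (0x631e4b55>>3)&0xf = 0xa
opcode:5 @ bit 7 → (0x631e4b55>>7)&0x1f = 0x16
chan:4 @ bit 12 → (0x631e4b55>>12)&0xf = 0x4  ←
addr_hi:8 @ bit 16 → (0x631e4b55>>16)&0xff = 0x1e
slot:8 @ bit 24 → (0x631e4b55>>24)&0xff = 0x63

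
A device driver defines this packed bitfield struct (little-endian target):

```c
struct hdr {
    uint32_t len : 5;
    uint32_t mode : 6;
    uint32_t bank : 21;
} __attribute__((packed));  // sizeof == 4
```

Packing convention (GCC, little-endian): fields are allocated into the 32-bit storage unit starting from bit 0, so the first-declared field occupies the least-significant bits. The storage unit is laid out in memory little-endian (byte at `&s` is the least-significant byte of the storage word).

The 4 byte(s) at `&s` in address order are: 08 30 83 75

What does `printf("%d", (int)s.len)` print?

8

[0]=0x08 [1]=0x30 [2]=0x83 [3]=0x75 (little-endian) → word 0x75833008
len [0+:5] = (word>>0) & 0x1f = 8  ←
mode [5+:6] = (word>>5) & 0x3f = 0
bank [11+:21] = (word>>11) & 0x1fffff = 962662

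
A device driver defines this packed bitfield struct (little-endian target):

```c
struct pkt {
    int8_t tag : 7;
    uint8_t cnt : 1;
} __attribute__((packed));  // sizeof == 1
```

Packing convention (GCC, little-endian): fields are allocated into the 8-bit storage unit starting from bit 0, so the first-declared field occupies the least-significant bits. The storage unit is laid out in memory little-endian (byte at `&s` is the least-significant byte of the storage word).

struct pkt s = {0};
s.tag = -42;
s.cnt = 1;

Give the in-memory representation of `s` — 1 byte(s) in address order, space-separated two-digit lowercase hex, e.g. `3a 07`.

[0+:7] tag=-42 & 0x7f = 0x56; word=0x56
[7+:1] cnt=1 & 0x1 = 0x1; word=0xd6
word = 0xd6 → little-endian bytes:
  [0]=0xd6

d6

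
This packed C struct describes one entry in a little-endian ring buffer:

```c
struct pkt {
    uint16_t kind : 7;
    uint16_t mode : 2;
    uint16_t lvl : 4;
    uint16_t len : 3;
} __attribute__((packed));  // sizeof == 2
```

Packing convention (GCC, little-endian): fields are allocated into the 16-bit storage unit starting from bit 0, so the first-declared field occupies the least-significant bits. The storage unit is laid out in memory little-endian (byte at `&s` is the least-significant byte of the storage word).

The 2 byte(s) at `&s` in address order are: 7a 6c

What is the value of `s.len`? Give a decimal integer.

3

[0]=0x7a [1]=0x6c (little-endian) → word 0x6c7a
kind:7 @ bit 0 → (0x6c7a>>0)&0x7f = 0x7a
mode:2 @ bit 7 → (0x6c7a>>7)&0x3 = 0x0
lvl:4 @ bit 9 → (0x6c7a>>9)&0xf = 0x6
len:3 @ bit 13 → (0x6c7a>>13)&0x7 = 0x3  ←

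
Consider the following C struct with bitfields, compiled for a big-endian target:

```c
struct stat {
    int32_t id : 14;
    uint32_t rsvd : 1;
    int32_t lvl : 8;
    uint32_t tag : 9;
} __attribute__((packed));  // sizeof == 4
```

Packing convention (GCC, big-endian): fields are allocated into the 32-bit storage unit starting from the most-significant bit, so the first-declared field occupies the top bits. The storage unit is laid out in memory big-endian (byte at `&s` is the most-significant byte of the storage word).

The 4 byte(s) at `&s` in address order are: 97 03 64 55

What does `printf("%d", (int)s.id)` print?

-6720

[0]=0x97 [1]=0x03 [2]=0x64 [3]=0x55 (big-endian) → word 0x97036455
id [18+:14] = (word>>18) & 0x3fff = 9664  ←
rsvd [17+:1] = (word>>17) & 0x1 = 1
lvl [9+:8] = (word>>9) & 0xff = 178
tag [0+:9] = (word>>0) & 0x1ff = 85
id signed 14b, MSB=1: 9664 - 16384 = -6720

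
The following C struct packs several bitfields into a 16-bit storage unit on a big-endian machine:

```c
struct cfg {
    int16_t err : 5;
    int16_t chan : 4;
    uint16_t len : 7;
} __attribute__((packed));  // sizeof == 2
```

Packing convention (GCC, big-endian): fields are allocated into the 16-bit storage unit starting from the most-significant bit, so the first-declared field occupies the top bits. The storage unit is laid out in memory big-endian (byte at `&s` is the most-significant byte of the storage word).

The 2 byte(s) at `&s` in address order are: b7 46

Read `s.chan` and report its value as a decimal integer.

-2

[0]=0xb7 [1]=0x46 (big-endian) → word 0xb746
err:5 @ bit 11 → (0xb746>>11)&0x1f = 0x16
chan:4 @ bit 7 → (0xb746>>7)&0xf = 0xe  ←
len:7 @ bit 0 → (0xb746>>0)&0x7f = 0x46
chan signed 4b, MSB=1: 14 - 16 = -2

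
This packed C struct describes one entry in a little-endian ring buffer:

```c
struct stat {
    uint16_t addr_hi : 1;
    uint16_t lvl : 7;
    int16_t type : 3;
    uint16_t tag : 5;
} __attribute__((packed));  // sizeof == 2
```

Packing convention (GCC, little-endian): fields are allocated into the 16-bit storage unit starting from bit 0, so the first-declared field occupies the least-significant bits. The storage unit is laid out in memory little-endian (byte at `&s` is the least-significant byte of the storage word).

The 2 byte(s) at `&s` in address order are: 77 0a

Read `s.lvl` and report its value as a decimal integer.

59

[0]=0x77 [1]=0x0a (little-endian) → word 0x0a77
addr_hi [0+:1] = (word>>0) & 0x1 = 1
lvl [1+:7] = (word>>1) & 0x7f = 59  ←
type [8+:3] = (word>>8) & 0x7 = 2
tag [11+:5] = (word>>11) & 0x1f = 1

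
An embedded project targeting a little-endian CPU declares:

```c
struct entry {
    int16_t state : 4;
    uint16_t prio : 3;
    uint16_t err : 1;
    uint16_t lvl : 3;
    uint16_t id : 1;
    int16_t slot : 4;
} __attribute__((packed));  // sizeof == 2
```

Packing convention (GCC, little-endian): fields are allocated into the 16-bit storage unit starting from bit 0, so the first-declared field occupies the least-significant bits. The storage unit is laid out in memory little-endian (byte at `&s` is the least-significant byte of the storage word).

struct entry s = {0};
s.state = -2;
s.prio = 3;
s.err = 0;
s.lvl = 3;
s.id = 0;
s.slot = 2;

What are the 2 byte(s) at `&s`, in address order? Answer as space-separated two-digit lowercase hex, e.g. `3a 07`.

state (4b) val=-2 bits=0xe at bit 0: 0x000e
prio (3b) val=3 bits=0x3 at bit 4: 0x003e
err (1b) val=0 bits=0x0 at bit 7: 0x003e
lvl (3b) val=3 bits=0x3 at bit 8: 0x033e
id (1b) val=0 bits=0x0 at bit 11: 0x033e
slot (4b) val=2 bits=0x2 at bit 12: 0x233e
word = 0x233e → little-endian bytes:
  [0]=0x3e  [1]=0x23

3e 23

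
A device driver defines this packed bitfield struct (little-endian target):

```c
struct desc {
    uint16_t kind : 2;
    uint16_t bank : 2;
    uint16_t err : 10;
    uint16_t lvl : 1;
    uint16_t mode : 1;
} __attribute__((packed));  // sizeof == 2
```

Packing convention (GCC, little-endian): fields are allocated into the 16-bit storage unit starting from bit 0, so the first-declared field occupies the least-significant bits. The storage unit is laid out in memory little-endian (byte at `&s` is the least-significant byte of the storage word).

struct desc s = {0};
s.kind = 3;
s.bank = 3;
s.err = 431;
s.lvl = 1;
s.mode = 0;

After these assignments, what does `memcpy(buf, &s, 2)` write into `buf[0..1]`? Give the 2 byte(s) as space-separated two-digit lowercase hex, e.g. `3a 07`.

ff 5a

kind:2 = 3 → 0x3 << 0 → word 0x0003
bank:2 = 3 → 0x3 << 2 → word 0x000f
err:10 = 431 → 0x1af << 4 → word 0x1aff
lvl:1 = 1 → 0x1 << 14 → word 0x5aff
mode:1 = 0 → 0x0 << 15 → word 0x5aff
word = 0x5aff → little-endian bytes:
  [0]=0xff  [1]=0x5a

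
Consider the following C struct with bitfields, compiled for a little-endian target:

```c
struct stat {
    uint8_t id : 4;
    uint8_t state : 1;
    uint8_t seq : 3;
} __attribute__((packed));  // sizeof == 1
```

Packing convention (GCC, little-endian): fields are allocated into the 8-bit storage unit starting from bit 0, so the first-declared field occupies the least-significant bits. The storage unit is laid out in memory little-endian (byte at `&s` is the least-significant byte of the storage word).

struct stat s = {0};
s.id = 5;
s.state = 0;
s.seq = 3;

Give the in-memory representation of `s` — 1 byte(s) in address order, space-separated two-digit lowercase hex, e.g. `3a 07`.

id (4b) val=5 bits=0x5 at bit 0: 0x05
state (1b) val=0 bits=0x0 at bit 4: 0x05
seq (3b) val=3 bits=0x3 at bit 5: 0x65
word = 0x65 → little-endian bytes:
  [0]=0x65

65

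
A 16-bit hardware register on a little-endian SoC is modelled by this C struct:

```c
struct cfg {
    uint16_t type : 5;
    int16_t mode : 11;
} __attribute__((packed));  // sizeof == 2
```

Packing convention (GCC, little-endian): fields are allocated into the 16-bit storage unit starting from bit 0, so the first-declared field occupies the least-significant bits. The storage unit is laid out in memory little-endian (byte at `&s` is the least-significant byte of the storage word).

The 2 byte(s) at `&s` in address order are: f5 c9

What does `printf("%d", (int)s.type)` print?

21

[0]=0xf5 [1]=0xc9 (little-endian) → word 0xc9f5
type:5 @ bit 0 → (0xc9f5>>0)&0x1f = 0x15  ←
mode:11 @ bit 5 → (0xc9f5>>5)&0x7ff = 0x64f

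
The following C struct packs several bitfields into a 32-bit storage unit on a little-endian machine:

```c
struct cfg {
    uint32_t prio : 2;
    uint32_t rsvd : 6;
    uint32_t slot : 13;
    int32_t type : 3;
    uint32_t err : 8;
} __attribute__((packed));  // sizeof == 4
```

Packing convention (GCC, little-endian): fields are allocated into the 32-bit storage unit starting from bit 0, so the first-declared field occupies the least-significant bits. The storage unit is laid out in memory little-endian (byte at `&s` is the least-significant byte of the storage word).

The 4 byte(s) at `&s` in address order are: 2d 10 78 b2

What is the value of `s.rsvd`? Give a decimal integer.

11

[0]=0x2d [1]=0x10 [2]=0x78 [3]=0xb2 (little-endian) → word 0xb278102d
prio [0+:2] = (word>>0) & 0x3 = 1
rsvd [2+:6] = (word>>2) & 0x3f = 11  ←
slot [8+:13] = (word>>8) & 0x1fff = 6160
type [21+:3] = (word>>21) & 0x7 = 3
err [24+:8] = (word>>24) & 0xff = 178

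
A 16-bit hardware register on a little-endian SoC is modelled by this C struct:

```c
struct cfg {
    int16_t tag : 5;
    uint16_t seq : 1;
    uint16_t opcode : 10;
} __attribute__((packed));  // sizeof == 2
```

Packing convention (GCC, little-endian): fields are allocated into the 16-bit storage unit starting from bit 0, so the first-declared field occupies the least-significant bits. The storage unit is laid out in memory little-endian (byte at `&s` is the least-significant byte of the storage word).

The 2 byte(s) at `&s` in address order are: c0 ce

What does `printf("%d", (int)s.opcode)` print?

[0]=0xc0 [1]=0xce (little-endian) → word 0xcec0
tag:5 @ bit 0 → (0xcec0>>0)&0x1f = 0x0
seq:1 @ bit 5 → (0xcec0>>5)&0x1 = 0x0
opcode:10 @ bit 6 → (0xcec0>>6)&0x3ff = 0x33b  ←

827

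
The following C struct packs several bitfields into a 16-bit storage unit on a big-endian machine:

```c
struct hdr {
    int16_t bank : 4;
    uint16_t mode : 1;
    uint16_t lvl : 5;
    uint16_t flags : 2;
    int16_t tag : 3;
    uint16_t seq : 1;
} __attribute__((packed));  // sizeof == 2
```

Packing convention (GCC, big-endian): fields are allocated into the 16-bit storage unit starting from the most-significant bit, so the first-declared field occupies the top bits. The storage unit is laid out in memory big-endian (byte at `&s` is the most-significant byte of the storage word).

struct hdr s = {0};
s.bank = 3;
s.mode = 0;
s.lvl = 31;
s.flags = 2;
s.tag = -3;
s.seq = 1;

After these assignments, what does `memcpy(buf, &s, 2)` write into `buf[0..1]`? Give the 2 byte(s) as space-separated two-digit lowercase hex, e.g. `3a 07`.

37 eb

bank:4 = 3 → 0x3 << 12 → word 0x3000
mode:1 = 0 → 0x0 << 11 → word 0x3000
lvl:5 = 31 → 0x1f << 6 → word 0x37c0
flags:2 = 2 → 0x2 << 4 → word 0x37e0
tag:3 = -3 → 0x5 << 1 → word 0x37ea
seq:1 = 1 → 0x1 << 0 → word 0x37eb
word = 0x37eb → big-endian bytes:
  [0]=0x37  [1]=0xeb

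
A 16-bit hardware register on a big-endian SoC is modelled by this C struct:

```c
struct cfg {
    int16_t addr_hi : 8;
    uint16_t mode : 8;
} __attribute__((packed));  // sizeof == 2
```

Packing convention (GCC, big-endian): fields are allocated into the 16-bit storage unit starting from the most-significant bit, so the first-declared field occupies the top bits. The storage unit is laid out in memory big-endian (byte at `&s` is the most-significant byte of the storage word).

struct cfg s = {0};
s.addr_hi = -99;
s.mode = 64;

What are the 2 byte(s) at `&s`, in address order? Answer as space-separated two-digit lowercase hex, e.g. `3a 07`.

9d 40

[8+:8] addr_hi=-99 & 0xff = 0x9d; word=0x9d00
[0+:8] mode=64 & 0xff = 0x40; word=0x9d40
word = 0x9d40 → big-endian bytes:
  [0]=0x9d  [1]=0x40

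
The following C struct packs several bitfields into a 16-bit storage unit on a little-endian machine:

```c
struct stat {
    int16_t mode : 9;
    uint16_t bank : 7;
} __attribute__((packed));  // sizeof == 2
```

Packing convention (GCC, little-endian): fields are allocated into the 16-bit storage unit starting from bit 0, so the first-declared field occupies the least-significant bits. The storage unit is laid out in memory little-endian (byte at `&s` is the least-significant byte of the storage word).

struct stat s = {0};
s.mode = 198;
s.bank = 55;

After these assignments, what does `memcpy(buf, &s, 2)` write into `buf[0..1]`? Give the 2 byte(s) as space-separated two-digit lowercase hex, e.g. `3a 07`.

c6 6e

mode (9b) val=198 bits=0xc6 at bit 0: 0x00c6
bank (7b) val=55 bits=0x37 at bit 9: 0x6ec6
word = 0x6ec6 → little-endian bytes:
  [0]=0xc6  [1]=0x6e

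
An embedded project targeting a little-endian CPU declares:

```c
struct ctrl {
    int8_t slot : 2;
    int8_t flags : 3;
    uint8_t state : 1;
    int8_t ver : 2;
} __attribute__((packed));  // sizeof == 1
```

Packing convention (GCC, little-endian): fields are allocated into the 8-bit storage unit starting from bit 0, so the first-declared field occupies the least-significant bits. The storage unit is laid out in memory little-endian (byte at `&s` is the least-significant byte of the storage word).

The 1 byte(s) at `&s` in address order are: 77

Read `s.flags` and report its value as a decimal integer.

[0]=0x77 (little-endian) → word 0x77
slot [0+:2] = (word>>0) & 0x3 = 3
flags [2+:3] = (word>>2) & 0x7 = 5  ←
state [5+:1] = (word>>5) & 0x1 = 1
ver [6+:2] = (word>>6) & 0x3 = 1
flags signed 3b, MSB=1: 5 - 8 = -3

-3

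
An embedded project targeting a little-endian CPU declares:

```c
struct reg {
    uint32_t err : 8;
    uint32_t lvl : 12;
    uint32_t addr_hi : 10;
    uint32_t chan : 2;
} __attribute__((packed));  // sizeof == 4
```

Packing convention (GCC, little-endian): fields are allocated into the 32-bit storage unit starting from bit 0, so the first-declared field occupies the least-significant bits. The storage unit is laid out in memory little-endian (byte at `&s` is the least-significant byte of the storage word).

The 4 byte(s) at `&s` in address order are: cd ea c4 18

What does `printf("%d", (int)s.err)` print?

205

[0]=0xcd [1]=0xea [2]=0xc4 [3]=0x18 (little-endian) → word 0x18c4eacd
err:8 @ bit 0 → (0x18c4eacd>>0)&0xff = 0xcd  ←
lvl:12 @ bit 8 → (0x18c4eacd>>8)&0xfff = 0x4ea
addr_hi:10 @ bit 20 → (0x18c4eacd>>20)&0x3ff = 0x18c
chan:2 @ bit 30 → (0x18c4eacd>>30)&0x3 = 0x0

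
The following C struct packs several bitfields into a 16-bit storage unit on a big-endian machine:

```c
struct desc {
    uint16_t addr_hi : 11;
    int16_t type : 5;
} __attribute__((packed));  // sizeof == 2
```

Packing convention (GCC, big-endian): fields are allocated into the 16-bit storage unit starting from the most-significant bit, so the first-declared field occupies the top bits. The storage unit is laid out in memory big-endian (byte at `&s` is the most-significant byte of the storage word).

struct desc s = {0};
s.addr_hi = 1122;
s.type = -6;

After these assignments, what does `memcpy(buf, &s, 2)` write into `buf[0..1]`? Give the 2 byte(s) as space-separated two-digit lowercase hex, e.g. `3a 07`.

8c 5a

addr_hi (11b) val=1122 bits=0x462 at bit 5: 0x8c40
type (5b) val=-6 bits=0x1a at bit 0: 0x8c5a
word = 0x8c5a → big-endian bytes:
  [0]=0x8c  [1]=0x5a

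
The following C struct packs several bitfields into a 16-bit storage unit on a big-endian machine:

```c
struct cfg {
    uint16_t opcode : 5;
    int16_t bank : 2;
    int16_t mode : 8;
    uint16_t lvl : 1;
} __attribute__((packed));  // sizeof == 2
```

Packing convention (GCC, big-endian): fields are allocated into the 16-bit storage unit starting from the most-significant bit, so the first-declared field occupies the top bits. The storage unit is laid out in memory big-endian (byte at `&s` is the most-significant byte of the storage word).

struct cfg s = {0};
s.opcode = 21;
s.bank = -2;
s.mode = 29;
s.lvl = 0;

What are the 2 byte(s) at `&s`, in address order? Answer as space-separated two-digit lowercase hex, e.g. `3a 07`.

ac 3a

opcode:5 = 21 → 0x15 << 11 → word 0xa800
bank:2 = -2 → 0x2 << 9 → word 0xac00
mode:8 = 29 → 0x1d << 1 → word 0xac3a
lvl:1 = 0 → 0x0 << 0 → word 0xac3a
word = 0xac3a → big-endian bytes:
  [0]=0xac  [1]=0x3a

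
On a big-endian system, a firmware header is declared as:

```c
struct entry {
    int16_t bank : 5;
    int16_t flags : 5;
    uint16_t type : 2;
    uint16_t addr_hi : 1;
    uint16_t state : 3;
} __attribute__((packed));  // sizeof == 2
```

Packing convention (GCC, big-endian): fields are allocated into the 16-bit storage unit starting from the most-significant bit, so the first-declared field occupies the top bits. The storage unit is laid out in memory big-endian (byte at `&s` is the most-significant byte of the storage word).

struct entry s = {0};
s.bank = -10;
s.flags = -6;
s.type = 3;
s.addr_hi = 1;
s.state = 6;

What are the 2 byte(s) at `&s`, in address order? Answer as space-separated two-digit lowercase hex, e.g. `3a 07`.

b6 be

bank (5b) val=-10 bits=0x16 at bit 11: 0xb000
flags (5b) val=-6 bits=0x1a at bit 6: 0xb680
type (2b) val=3 bits=0x3 at bit 4: 0xb6b0
addr_hi (1b) val=1 bits=0x1 at bit 3: 0xb6b8
state (3b) val=6 bits=0x6 at bit 0: 0xb6be
word = 0xb6be → big-endian bytes:
  [0]=0xb6  [1]=0xbe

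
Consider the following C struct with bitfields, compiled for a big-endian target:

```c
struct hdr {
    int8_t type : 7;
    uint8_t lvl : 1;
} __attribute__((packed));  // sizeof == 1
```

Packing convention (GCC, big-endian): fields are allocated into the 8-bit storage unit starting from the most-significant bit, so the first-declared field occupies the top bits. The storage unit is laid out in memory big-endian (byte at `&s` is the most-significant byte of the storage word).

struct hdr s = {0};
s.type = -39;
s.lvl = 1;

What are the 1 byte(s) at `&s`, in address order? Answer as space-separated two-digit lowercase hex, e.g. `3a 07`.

b3

[1+:7] type=-39 & 0x7f = 0x59; word=0xb2
[0+:1] lvl=1 & 0x1 = 0x1; word=0xb3
word = 0xb3 → big-endian bytes:
  [0]=0xb3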